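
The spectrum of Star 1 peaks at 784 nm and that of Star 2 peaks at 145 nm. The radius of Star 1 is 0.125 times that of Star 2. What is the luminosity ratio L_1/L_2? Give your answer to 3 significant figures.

Wien's law gives T ∝ 1/λ_max, so T_1/T_2 = λ_2/λ_1 = 145/784 = 0.1849.
Then L ∝ R²T⁴ gives L_1/L_2 = (0.125)² × (0.1849)⁴ = 0.01562 × 0.001170 = 1.828×10^-5.

1.83×10^-5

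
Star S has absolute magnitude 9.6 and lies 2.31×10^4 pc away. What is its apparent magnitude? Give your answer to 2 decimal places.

26.42

m = M + 5 log₁₀(d/10 pc) = 9.6 + 5 log₁₀(2.31×10^4/10)
  = 9.6 + 5 × 3.364 = 9.6 + 16.82 = 26.42.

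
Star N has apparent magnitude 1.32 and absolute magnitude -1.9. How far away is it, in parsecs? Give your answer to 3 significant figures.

m − M = 5 log₁₀(d/10 pc)
1.32 − (-1.9) = 3.22 = 5 log₁₀(d/10)
d = 10 × 10^(3.22/5) = 10 × 10^0.644 = 44.06 pc.

44.1 pc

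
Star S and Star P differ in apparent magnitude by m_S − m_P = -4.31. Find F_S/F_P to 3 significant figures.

53.0

F_S/F_P = 10^(−(m_S − m_P)/2.5) = 10^(4.31/2.5) = 10^1.724 = 52.97.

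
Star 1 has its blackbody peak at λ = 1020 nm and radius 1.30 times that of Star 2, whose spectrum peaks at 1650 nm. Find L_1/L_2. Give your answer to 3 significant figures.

11.6

Wien's law gives T ∝ 1/λ_max, so T_1/T_2 = λ_2/λ_1 = 1650/1020 = 1.618.
Then L ∝ R²T⁴ gives L_1/L_2 = (1.30)² × (1.618)⁴ = 1.690 × 6.848 = 11.57.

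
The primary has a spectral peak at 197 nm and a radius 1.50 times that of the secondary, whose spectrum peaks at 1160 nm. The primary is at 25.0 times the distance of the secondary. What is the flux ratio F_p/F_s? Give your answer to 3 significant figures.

Wien's law: T_p/T_s = λ_s/λ_p = 1160/197 = 5.888.
L_p/L_s = (R_p/R_s)²(T_p/T_s)⁴ = (1.50)²(5.888)⁴ = 2705.
F_p/F_s = (L_p/L_s)/(d_p/d_s)² = 2705/(25.0)² = 4.328.

4.33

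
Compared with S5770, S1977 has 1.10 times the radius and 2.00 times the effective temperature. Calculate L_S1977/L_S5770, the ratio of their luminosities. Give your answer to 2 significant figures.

19

From the Stefan–Boltzmann law, L ∝ R²T⁴, so
L_S1977/L_S5770 = (R_S1977/R_S5770)² (T_S1977/T_S5770)⁴ = (1.10)² × (2.00)⁴ = 1.210 × 16.00 = 19.36.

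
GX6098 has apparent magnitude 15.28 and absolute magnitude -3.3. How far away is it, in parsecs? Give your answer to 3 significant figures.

m − M = 5 log₁₀(d/10 pc)
15.28 − (-3.3) = 18.58 = 5 log₁₀(d/10)
d = 10 × 10^(18.58/5) = 10 × 10^3.716 = 5.200×10^4 pc.

5.20×10^4 pc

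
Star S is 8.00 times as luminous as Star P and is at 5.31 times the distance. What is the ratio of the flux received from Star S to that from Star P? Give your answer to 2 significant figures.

F = L/(4πd²), so F_S/F_P = (L_S/L_P) / (d_S/d_P)²
= 8.00 / (5.31)² = 8.00 / 28.20 = 0.2837.

0.28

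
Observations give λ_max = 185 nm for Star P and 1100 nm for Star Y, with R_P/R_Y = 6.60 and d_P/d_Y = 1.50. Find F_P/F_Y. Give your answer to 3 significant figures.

Wien's law: T_P/T_Y = λ_Y/λ_P = 1100/185 = 5.946.
L_P/L_Y = (R_P/R_Y)²(T_P/T_Y)⁴ = (6.60)²(5.946)⁴ = 5.445×10^4.
F_P/F_Y = (L_P/L_Y)/(d_P/d_Y)² = 5.445×10^4/(1.50)² = 2.420×10^4.

2.42×10^4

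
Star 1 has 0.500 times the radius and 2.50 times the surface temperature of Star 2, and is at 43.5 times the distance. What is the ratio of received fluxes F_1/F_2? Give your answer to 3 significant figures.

0.00516

L_1/L_2 = (R_1/R_2)²(T_1/T_2)⁴ = (0.500)² × (2.50)⁴ = 9.766.
F_1/F_2 = (L_1/L_2)/(d_1/d_2)² = 9.766 / (43.5)² = 0.005161.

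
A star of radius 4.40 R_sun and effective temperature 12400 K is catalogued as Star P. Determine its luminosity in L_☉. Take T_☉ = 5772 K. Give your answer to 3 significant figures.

L/L_☉ = (R/R_☉)² (T/T_☉)⁴ = (4.40)² × (12400/5772)⁴
       = 19.36 × (2.148)⁴ = 19.36 × 21.30 = 412.4.

412 L_☉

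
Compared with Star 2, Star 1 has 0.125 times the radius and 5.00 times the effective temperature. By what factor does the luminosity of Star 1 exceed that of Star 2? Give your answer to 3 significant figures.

From the Stefan–Boltzmann law, L ∝ R²T⁴, so
L_1/L_2 = (R_1/R_2)² (T_1/T_2)⁴ = (0.125)² × (5.00)⁴ = 0.01562 × 625.0 = 9.766.

9.77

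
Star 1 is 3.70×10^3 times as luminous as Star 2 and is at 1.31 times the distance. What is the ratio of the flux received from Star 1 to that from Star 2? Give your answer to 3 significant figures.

F = L/(4πd²), so F_1/F_2 = (L_1/L_2) / (d_1/d_2)²
= 3.70×10^3 / (1.31)² = 3.70×10^3 / 1.716 = 2156.

2.16×10^3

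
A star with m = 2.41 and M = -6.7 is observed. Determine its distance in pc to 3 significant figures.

m − M = 5 log₁₀(d/10 pc)
2.41 − (-6.7) = 9.11 = 5 log₁₀(d/10)
d = 10 × 10^(9.11/5) = 10 × 10^1.822 = 663.7 pc.

664 pc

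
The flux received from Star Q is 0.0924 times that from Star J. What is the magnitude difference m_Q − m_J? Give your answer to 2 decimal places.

2.59

m_Q − m_J = −2.5 log₁₀(F_Q/F_J) = −2.5 log₁₀(0.0924) = −2.5 × (-1.034) = 2.586.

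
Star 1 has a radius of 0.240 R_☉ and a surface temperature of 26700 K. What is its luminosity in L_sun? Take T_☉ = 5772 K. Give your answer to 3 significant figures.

26.4 L_sun

L/L_☉ = (R/R_☉)² (T/T_☉)⁴ = (0.240)² × (26700/5772)⁴
       = 0.05760 × (4.626)⁴ = 0.05760 × 457.9 = 26.37.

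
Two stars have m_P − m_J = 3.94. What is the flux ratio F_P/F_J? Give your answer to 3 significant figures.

0.0265

F_P/F_J = 10^(−(m_P − m_J)/2.5) = 10^(-3.94/2.5) = 10^-1.576 = 0.02655.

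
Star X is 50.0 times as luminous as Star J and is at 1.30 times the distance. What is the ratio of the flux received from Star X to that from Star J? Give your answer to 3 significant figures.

29.6

F = L/(4πd²), so F_X/F_J = (L_X/L_J) / (d_X/d_J)²
= 50.0 / (1.30)² = 50.0 / 1.690 = 29.59.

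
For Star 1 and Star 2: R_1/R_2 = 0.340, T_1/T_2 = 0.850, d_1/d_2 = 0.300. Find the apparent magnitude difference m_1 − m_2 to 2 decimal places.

L_1/L_2 = (0.340)²(0.850)⁴ = 0.06034.
F_1/F_2 = (L_1/L_2)/(d_1/d_2)² = 0.06034/0.09000 = 0.6705.
m_1 − m_2 = −2.5 log₁₀(0.6705) = 0.43.

0.43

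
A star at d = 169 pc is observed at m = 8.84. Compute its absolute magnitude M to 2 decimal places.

M = m − 5 log₁₀(d/10 pc) = 8.84 − 5 log₁₀(169/10)
  = 8.84 − 5 × 1.228 = 8.84 − 6.14 = 2.70.

2.70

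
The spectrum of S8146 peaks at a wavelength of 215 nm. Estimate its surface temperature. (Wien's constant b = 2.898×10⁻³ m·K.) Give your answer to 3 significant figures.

T = b/λ_max = 2.898×10⁻³ / (215×10⁻⁹) = 1.348×10^4 K.

1.35×10^4 K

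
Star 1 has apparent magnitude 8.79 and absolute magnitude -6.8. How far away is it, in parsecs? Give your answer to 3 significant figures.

m − M = 5 log₁₀(d/10 pc)
8.79 − (-6.8) = 15.59 = 5 log₁₀(d/10)
d = 10 × 10^(15.59/5) = 10 × 10^3.118 = 1.312×10^4 pc.

1.31×10^4 pc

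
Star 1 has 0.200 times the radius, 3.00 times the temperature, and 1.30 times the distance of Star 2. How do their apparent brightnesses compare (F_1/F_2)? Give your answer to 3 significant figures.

L_1/L_2 = (R_1/R_2)²(T_1/T_2)⁴ = (0.200)² × (3.00)⁴ = 3.240.
F_1/F_2 = (L_1/L_2)/(d_1/d_2)² = 3.240 / (1.30)² = 1.917.

1.92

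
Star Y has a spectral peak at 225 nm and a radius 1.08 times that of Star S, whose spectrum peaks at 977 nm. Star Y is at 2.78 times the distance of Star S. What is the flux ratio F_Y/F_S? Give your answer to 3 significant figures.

Wien's law: T_Y/T_S = λ_S/λ_Y = 977/225 = 4.342.
L_Y/L_S = (R_Y/R_S)²(T_Y/T_S)⁴ = (1.08)²(4.342)⁴ = 414.7.
F_Y/F_S = (L_Y/L_S)/(d_Y/d_S)² = 414.7/(2.78)² = 53.65.

53.7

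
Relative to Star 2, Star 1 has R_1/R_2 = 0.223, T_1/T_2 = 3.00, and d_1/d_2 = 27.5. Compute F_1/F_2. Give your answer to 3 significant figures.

0.00533

L_1/L_2 = (R_1/R_2)²(T_1/T_2)⁴ = (0.223)² × (3.00)⁴ = 4.028.
F_1/F_2 = (L_1/L_2)/(d_1/d_2)² = 4.028 / (27.5)² = 0.005326.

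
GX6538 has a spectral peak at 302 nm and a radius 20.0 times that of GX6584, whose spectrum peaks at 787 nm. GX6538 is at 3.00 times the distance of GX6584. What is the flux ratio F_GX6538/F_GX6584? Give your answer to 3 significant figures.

2.05×10^3

Wien's law: T_GX6538/T_GX6584 = λ_GX6584/λ_GX6538 = 787/302 = 2.606.
L_GX6538/L_GX6584 = (R_GX6538/R_GX6584)²(T_GX6538/T_GX6584)⁴ = (20.0)²(2.606)⁴ = 1.845×10^4.
F_GX6538/F_GX6584 = (L_GX6538/L_GX6584)/(d_GX6538/d_GX6584)² = 1.845×10^4/(3.00)² = 2050.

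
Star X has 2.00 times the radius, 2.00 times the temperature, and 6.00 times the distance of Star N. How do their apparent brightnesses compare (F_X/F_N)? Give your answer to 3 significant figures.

1.78

L_X/L_N = (R_X/R_N)²(T_X/T_N)⁴ = (2.00)² × (2.00)⁴ = 64.00.
F_X/F_N = (L_X/L_N)/(d_X/d_N)² = 64.00 / (6.00)² = 1.778.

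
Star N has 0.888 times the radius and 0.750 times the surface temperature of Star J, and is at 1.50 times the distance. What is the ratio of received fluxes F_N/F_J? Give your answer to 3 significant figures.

L_N/L_J = (R_N/R_J)²(T_N/T_J)⁴ = (0.888)² × (0.750)⁴ = 0.2495.
F_N/F_J = (L_N/L_J)/(d_N/d_J)² = 0.2495 / (1.50)² = 0.1109.

0.111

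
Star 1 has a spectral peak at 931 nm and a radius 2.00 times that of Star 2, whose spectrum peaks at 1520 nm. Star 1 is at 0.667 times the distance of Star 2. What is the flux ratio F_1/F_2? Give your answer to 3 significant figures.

63.9

Wien's law: T_1/T_2 = λ_2/λ_1 = 1520/931 = 1.633.
L_1/L_2 = (R_1/R_2)²(T_1/T_2)⁴ = (2.00)²(1.633)⁴ = 28.42.
F_1/F_2 = (L_1/L_2)/(d_1/d_2)² = 28.42/(0.667)² = 63.88.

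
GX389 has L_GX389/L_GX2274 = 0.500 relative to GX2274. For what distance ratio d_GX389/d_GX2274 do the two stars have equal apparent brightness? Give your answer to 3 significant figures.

0.707

Equal flux requires L_GX389/d_GX389² = L_GX2274/d_GX2274², so d_GX389/d_GX2274 = √(L_GX389/L_GX2274)
= √(0.500) = 0.7071.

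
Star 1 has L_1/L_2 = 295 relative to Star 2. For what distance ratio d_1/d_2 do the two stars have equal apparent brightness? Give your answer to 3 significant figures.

Equal flux requires L_1/d_1² = L_2/d_2², so d_1/d_2 = √(L_1/L_2)
= √(295) = 17.18.

17.2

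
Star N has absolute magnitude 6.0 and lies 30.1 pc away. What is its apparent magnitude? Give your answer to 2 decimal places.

8.39

m = M + 5 log₁₀(d/10 pc) = 6.0 + 5 log₁₀(30.1/10)
  = 6.0 + 5 × 0.479 = 6.0 + 2.39 = 8.39.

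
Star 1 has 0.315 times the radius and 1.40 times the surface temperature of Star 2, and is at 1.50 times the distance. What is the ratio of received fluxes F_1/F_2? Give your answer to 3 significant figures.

L_1/L_2 = (R_1/R_2)²(T_1/T_2)⁴ = (0.315)² × (1.40)⁴ = 0.3812.
F_1/F_2 = (L_1/L_2)/(d_1/d_2)² = 0.3812 / (1.50)² = 0.1694.

0.169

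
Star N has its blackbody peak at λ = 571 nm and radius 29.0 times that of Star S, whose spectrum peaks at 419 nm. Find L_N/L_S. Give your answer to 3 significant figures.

Wien's law gives T ∝ 1/λ_max, so T_N/T_S = λ_S/λ_N = 419/571 = 0.7338.
Then L ∝ R²T⁴ gives L_N/L_S = (29.0)² × (0.7338)⁴ = 841.0 × 0.2899 = 243.8.

244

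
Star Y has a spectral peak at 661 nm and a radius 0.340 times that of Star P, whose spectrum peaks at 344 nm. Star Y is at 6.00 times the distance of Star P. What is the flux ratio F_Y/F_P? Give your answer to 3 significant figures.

2.36×10^-4

Wien's law: T_Y/T_P = λ_P/λ_Y = 344/661 = 0.5204.
L_Y/L_P = (R_Y/R_P)²(T_Y/T_P)⁴ = (0.340)²(0.5204)⁴ = 0.008480.
F_Y/F_P = (L_Y/L_P)/(d_Y/d_P)² = 0.008480/(6.00)² = 2.356×10^-4.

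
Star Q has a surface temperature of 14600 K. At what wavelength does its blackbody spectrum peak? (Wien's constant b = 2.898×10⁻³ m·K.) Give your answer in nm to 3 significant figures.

λ_max = b/T = 2.898×10⁻³ / 14600 = 1.98×10^-7 m = 198.5 nm.

198 nm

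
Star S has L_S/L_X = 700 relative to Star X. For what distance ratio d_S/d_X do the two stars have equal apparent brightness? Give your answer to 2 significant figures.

Equal flux requires L_S/d_S² = L_X/d_X², so d_S/d_X = √(L_S/L_X)
= √(700) = 26.46.

26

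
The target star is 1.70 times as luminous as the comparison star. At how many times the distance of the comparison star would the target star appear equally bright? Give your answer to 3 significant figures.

Equal flux requires L_t/d_t² = L_c/d_c², so d_t/d_c = √(L_t/L_c)
= √(1.70) = 1.304.

1.30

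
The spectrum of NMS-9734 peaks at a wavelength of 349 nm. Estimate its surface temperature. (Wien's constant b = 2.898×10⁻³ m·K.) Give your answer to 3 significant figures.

8.30×10^3 K

T = b/λ_max = 2.898×10⁻³ / (349×10⁻⁹) = 8304 K.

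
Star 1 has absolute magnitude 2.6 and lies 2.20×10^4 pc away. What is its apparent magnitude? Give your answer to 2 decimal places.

19.31

m = M + 5 log₁₀(d/10 pc) = 2.6 + 5 log₁₀(2.20×10^4/10)
  = 2.6 + 5 × 3.342 = 2.6 + 16.71 = 19.31.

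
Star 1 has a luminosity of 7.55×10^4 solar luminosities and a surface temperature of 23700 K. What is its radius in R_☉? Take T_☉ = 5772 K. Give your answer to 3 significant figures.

16.3 R_☉

R/R_☉ = √(L/L_☉) / (T/T_☉)² = √(7.55×10^4) / (4.106)²
       = 274.8 / 16.86 = 16.30.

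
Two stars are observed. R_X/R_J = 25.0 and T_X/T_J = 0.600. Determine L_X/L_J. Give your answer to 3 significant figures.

From the Stefan–Boltzmann law, L ∝ R²T⁴, so
L_X/L_J = (R_X/R_J)² (T_X/T_J)⁴ = (25.0)² × (0.600)⁴ = 625.0 × 0.1296 = 81.00.

81.0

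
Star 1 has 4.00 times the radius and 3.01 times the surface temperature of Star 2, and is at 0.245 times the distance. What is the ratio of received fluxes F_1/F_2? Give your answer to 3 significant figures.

2.19×10^4

L_1/L_2 = (R_1/R_2)²(T_1/T_2)⁴ = (4.00)² × (3.01)⁴ = 1313.
F_1/F_2 = (L_1/L_2)/(d_1/d_2)² = 1313 / (0.245)² = 2.188×10^4.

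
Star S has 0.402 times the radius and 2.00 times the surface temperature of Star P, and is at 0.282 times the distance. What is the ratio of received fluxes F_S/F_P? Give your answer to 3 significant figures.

L_S/L_P = (R_S/R_P)²(T_S/T_P)⁴ = (0.402)² × (2.00)⁴ = 2.586.
F_S/F_P = (L_S/L_P)/(d_S/d_P)² = 2.586 / (0.282)² = 32.51.

32.5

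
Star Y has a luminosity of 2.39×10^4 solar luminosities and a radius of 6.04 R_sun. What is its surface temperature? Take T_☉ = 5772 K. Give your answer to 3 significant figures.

2.92×10^4 K

T/T_☉ = (L/L_☉)^(1/4) / (R/R_☉)^(1/2)
T = 5772 × (2.39×10^4)^(1/4) / √(6.04) = 5772 × 12.43 / 2.458 = 2.920×10^4 K.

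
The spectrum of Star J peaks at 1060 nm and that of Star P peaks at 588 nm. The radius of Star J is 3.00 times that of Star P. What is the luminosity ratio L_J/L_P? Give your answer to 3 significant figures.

Wien's law gives T ∝ 1/λ_max, so T_J/T_P = λ_P/λ_J = 588/1060 = 0.5547.
Then L ∝ R²T⁴ gives L_J/L_P = (3.00)² × (0.5547)⁴ = 9.000 × 0.09469 = 0.8522.

0.852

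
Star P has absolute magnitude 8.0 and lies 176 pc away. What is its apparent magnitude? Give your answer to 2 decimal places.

m = M + 5 log₁₀(d/10 pc) = 8.0 + 5 log₁₀(176/10)
  = 8.0 + 5 × 1.246 = 8.0 + 6.23 = 14.23.

14.23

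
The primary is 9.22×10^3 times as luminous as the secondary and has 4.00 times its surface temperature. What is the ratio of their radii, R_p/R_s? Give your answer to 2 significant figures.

L ∝ R²T⁴ gives R ∝ √L / T², so
R_p/R_s = √(9.22×10^3) / (4.00)² = 96.02 / 16.00 = 6.001.

6.0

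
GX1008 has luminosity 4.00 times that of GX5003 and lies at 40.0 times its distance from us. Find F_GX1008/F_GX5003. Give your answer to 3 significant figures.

F = L/(4πd²), so F_GX1008/F_GX5003 = (L_GX1008/L_GX5003) / (d_GX1008/d_GX5003)²
= 4.00 / (40.0)² = 4.00 / 1600 = 0.002500.

0.00250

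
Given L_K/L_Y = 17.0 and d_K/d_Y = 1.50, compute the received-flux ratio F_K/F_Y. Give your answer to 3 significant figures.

7.56

F = L/(4πd²), so F_K/F_Y = (L_K/L_Y) / (d_K/d_Y)²
= 17.0 / (1.50)² = 17.0 / 2.250 = 7.556.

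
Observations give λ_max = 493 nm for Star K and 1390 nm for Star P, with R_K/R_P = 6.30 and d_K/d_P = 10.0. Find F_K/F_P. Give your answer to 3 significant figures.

Wien's law: T_K/T_P = λ_P/λ_K = 1390/493 = 2.819.
L_K/L_P = (R_K/R_P)²(T_K/T_P)⁴ = (6.30)²(2.819)⁴ = 2508.
F_K/F_P = (L_K/L_P)/(d_K/d_P)² = 2508/(10.0)² = 25.08.

25.1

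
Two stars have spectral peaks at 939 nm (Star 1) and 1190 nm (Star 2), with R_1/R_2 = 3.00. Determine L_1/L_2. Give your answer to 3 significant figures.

Wien's law gives T ∝ 1/λ_max, so T_1/T_2 = λ_2/λ_1 = 1190/939 = 1.267.
Then L ∝ R²T⁴ gives L_1/L_2 = (3.00)² × (1.267)⁴ = 9.000 × 2.579 = 23.21.

23.2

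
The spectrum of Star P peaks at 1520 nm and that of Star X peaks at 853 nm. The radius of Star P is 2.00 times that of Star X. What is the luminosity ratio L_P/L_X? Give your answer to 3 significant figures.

0.397

Wien's law gives T ∝ 1/λ_max, so T_P/T_X = λ_X/λ_P = 853/1520 = 0.5612.
Then L ∝ R²T⁴ gives L_P/L_X = (2.00)² × (0.5612)⁴ = 4.000 × 0.09918 = 0.3967.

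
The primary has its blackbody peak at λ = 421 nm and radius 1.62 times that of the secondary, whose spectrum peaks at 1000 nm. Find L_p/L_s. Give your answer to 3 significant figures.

Wien's law gives T ∝ 1/λ_max, so T_p/T_s = λ_s/λ_p = 1000/421 = 2.375.
Then L ∝ R²T⁴ gives L_p/L_s = (1.62)² × (2.375)⁴ = 2.624 × 31.83 = 83.54.

83.5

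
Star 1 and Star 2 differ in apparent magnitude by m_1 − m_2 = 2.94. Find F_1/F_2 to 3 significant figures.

F_1/F_2 = 10^(−(m_1 − m_2)/2.5) = 10^(-2.94/2.5) = 10^-1.176 = 0.06668.

0.0667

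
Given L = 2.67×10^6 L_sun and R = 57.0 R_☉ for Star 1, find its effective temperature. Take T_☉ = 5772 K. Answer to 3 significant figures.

T/T_☉ = (L/L_☉)^(1/4) / (R/R_☉)^(1/2)
T = 5772 × (2.67×10^6)^(1/4) / √(57.0) = 5772 × 40.42 / 7.550 = 3.090×10^4 K.

3.09×10^4 K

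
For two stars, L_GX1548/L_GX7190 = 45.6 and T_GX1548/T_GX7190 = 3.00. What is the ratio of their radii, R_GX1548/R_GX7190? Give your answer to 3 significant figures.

L ∝ R²T⁴ gives R ∝ √L / T², so
R_GX1548/R_GX7190 = √(45.6) / (3.00)² = 6.753 / 9.000 = 0.7503.

0.750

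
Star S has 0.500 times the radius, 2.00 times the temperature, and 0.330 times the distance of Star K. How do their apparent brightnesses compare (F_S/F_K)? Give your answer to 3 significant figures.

L_S/L_K = (R_S/R_K)²(T_S/T_K)⁴ = (0.500)² × (2.00)⁴ = 4.000.
F_S/F_K = (L_S/L_K)/(d_S/d_K)² = 4.000 / (0.330)² = 36.73.

36.7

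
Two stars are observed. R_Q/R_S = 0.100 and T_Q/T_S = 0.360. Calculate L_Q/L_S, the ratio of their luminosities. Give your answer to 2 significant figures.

From the Stefan–Boltzmann law, L ∝ R²T⁴, so
L_Q/L_S = (R_Q/R_S)² (T_Q/T_S)⁴ = (0.100)² × (0.360)⁴ = 0.01000 × 0.01680 = 1.680×10^-4.

1.7×10^-4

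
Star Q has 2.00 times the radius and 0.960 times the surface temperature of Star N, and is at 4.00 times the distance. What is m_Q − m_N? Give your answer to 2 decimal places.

1.68

L_Q/L_N = (2.00)²(0.960)⁴ = 3.397.
F_Q/F_N = (L_Q/L_N)/(d_Q/d_N)² = 3.397/16.00 = 0.2123.
m_Q − m_N = −2.5 log₁₀(0.2123) = 1.68.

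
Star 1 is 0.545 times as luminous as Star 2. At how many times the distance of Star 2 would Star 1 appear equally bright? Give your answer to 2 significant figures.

0.74

Equal flux requires L_1/d_1² = L_2/d_2², so d_1/d_2 = √(L_1/L_2)
= √(0.545) = 0.7382.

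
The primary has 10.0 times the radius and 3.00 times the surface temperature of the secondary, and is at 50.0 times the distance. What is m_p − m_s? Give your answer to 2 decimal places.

-1.28

L_p/L_s = (10.0)²(3.00)⁴ = 8100.
F_p/F_s = (L_p/L_s)/(d_p/d_s)² = 8100/2500 = 3.240.
m_p − m_s = −2.5 log₁₀(3.240) = -1.28.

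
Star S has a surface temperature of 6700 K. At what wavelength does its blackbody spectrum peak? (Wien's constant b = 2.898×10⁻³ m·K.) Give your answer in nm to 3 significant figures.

λ_max = b/T = 2.898×10⁻³ / 6700 = 4.33×10^-7 m = 432.5 nm.

433 nm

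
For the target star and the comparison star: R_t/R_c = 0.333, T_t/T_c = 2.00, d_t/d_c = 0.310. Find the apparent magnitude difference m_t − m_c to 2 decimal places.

L_t/L_c = (0.333)²(2.00)⁴ = 1.774.
F_t/F_c = (L_t/L_c)/(d_t/d_c)² = 1.774/0.09610 = 18.46.
m_t − m_c = −2.5 log₁₀(18.46) = -3.17.

-3.17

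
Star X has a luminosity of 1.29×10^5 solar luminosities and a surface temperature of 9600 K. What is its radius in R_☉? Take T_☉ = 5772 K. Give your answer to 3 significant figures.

R/R_☉ = √(L/L_☉) / (T/T_☉)² = √(1.29×10^5) / (1.663)²
       = 359.2 / 2.766 = 129.8.

130 R_☉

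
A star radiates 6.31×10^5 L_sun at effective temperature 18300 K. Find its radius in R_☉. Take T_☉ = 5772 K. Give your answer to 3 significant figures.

R/R_☉ = √(L/L_☉) / (T/T_☉)² = √(6.31×10^5) / (3.170)²
       = 794.4 / 10.05 = 79.03.

79.0 R_☉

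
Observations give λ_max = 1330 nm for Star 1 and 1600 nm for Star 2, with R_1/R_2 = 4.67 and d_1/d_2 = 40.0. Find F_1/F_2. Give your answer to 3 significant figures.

Wien's law: T_1/T_2 = λ_2/λ_1 = 1600/1330 = 1.203.
L_1/L_2 = (R_1/R_2)²(T_1/T_2)⁴ = (4.67)²(1.203)⁴ = 45.68.
F_1/F_2 = (L_1/L_2)/(d_1/d_2)² = 45.68/(40.0)² = 0.02855.

0.0285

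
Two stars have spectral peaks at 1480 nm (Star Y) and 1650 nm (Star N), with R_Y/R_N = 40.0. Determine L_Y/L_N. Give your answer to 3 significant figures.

2.47×10^3

Wien's law gives T ∝ 1/λ_max, so T_Y/T_N = λ_N/λ_Y = 1650/1480 = 1.115.
Then L ∝ R²T⁴ gives L_Y/L_N = (40.0)² × (1.115)⁴ = 1600 × 1.545 = 2472.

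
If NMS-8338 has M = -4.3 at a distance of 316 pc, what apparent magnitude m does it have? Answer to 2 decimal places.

3.20

m = M + 5 log₁₀(d/10 pc) = -4.3 + 5 log₁₀(316/10)
  = -4.3 + 5 × 1.500 = -4.3 + 7.50 = 3.20.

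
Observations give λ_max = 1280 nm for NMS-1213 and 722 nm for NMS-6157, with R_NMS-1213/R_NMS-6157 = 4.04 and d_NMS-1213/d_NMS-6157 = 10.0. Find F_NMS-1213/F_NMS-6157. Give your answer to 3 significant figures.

0.0165

Wien's law: T_NMS-1213/T_NMS-6157 = λ_NMS-6157/λ_NMS-1213 = 722/1280 = 0.5641.
L_NMS-1213/L_NMS-6157 = (R_NMS-1213/R_NMS-6157)²(T_NMS-1213/T_NMS-6157)⁴ = (4.04)²(0.5641)⁴ = 1.652.
F_NMS-1213/F_NMS-6157 = (L_NMS-1213/L_NMS-6157)/(d_NMS-1213/d_NMS-6157)² = 1.652/(10.0)² = 0.01652.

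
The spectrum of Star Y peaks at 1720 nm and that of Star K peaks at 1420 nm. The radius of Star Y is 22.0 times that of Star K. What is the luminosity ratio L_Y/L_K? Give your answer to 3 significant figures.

Wien's law gives T ∝ 1/λ_max, so T_Y/T_K = λ_K/λ_Y = 1420/1720 = 0.8256.
Then L ∝ R²T⁴ gives L_Y/L_K = (22.0)² × (0.8256)⁴ = 484.0 × 0.4646 = 224.8.

225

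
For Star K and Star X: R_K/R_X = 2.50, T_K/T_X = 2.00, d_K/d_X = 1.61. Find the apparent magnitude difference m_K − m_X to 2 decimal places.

-3.97

L_K/L_X = (2.50)²(2.00)⁴ = 100.0.
F_K/F_X = (L_K/L_X)/(d_K/d_X)² = 100.0/2.592 = 38.58.
m_K − m_X = −2.5 log₁₀(38.58) = -3.97.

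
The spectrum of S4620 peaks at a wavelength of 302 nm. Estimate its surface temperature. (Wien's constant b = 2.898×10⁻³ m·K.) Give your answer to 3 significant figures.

T = b/λ_max = 2.898×10⁻³ / (302×10⁻⁹) = 9596 K.

9.60×10^3 K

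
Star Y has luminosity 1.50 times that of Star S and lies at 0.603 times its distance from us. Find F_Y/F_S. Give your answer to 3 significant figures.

4.13

F = L/(4πd²), so F_Y/F_S = (L_Y/L_S) / (d_Y/d_S)²
= 1.50 / (0.603)² = 1.50 / 0.3636 = 4.125.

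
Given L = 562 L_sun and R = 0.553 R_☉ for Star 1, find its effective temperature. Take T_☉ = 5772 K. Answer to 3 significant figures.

T/T_☉ = (L/L_☉)^(1/4) / (R/R_☉)^(1/2)
T = 5772 × (562)^(1/4) / √(0.553) = 5772 × 4.869 / 0.7436 = 3.779×10^4 K.

3.78×10^4 K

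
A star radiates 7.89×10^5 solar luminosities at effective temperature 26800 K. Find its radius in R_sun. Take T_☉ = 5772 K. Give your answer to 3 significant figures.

41.2 R_sun

R/R_☉ = √(L/L_☉) / (T/T_☉)² = √(7.89×10^5) / (4.643)²
       = 888.3 / 21.56 = 41.20.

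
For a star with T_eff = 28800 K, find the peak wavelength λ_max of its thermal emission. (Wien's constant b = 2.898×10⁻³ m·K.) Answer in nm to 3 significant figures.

101 nm

λ_max = b/T = 2.898×10⁻³ / 28800 = 1.01×10^-7 m = 100.6 nm.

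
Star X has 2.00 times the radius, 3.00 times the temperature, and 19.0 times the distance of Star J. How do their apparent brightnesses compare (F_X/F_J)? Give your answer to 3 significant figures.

L_X/L_J = (R_X/R_J)²(T_X/T_J)⁴ = (2.00)² × (3.00)⁴ = 324.0.
F_X/F_J = (L_X/L_J)/(d_X/d_J)² = 324.0 / (19.0)² = 0.8975.

0.898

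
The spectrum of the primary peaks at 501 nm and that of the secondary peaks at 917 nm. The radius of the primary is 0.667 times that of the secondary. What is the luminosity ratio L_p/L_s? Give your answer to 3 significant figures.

Wien's law gives T ∝ 1/λ_max, so T_p/T_s = λ_s/λ_p = 917/501 = 1.830.
Then L ∝ R²T⁴ gives L_p/L_s = (0.667)² × (1.830)⁴ = 0.4449 × 11.22 = 4.993.

4.99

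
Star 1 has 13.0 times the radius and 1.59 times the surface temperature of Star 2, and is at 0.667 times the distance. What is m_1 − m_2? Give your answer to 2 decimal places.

L_1/L_2 = (13.0)²(1.59)⁴ = 1080.
F_1/F_2 = (L_1/L_2)/(d_1/d_2)² = 1080/0.4449 = 2428.
m_1 − m_2 = −2.5 log₁₀(2428) = -8.46.

-8.46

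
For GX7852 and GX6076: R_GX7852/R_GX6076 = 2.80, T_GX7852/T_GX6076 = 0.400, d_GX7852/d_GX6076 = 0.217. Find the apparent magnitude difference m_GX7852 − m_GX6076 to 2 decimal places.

L_GX7852/L_GX6076 = (2.80)²(0.400)⁴ = 0.2007.
F_GX7852/F_GX6076 = (L_GX7852/L_GX6076)/(d_GX7852/d_GX6076)² = 0.2007/0.04709 = 4.262.
m_GX7852 − m_GX6076 = −2.5 log₁₀(4.262) = -1.57.

-1.57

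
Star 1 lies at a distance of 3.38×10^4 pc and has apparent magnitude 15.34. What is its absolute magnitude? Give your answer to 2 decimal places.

-2.30

M = m − 5 log₁₀(d/10 pc) = 15.34 − 5 log₁₀(3.38×10^4/10)
  = 15.34 − 5 × 3.529 = 15.34 − 17.64 = -2.30.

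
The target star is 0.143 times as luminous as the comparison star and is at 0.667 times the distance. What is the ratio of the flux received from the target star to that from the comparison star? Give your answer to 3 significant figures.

F = L/(4πd²), so F_t/F_c = (L_t/L_c) / (d_t/d_c)²
= 0.143 / (0.667)² = 0.143 / 0.4449 = 0.3214.

0.321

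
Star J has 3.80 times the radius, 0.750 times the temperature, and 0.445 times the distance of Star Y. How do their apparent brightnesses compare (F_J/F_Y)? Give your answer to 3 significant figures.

23.1

L_J/L_Y = (R_J/R_Y)²(T_J/T_Y)⁴ = (3.80)² × (0.750)⁴ = 4.569.
F_J/F_Y = (L_J/L_Y)/(d_J/d_Y)² = 4.569 / (0.445)² = 23.07.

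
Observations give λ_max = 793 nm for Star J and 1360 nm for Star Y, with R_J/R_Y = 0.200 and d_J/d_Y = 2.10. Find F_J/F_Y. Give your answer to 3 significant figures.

0.0785

Wien's law: T_J/T_Y = λ_Y/λ_J = 1360/793 = 1.715.
L_J/L_Y = (R_J/R_Y)²(T_J/T_Y)⁴ = (0.200)²(1.715)⁴ = 0.3460.
F_J/F_Y = (L_J/L_Y)/(d_J/d_Y)² = 0.3460/(2.10)² = 0.07847.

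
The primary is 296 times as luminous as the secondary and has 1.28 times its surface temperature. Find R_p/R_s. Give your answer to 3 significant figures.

L ∝ R²T⁴ gives R ∝ √L / T², so
R_p/R_s = √(296) / (1.28)² = 17.20 / 1.638 = 10.50.

10.5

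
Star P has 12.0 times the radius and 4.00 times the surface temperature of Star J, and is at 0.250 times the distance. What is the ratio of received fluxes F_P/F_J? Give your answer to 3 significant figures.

L_P/L_J = (R_P/R_J)²(T_P/T_J)⁴ = (12.0)² × (4.00)⁴ = 3.686×10^4.
F_P/F_J = (L_P/L_J)/(d_P/d_J)² = 3.686×10^4 / (0.250)² = 5.898×10^5.

5.90×10^5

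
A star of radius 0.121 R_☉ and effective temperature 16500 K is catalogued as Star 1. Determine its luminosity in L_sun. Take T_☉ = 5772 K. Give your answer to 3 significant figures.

0.978 L_sun

L/L_☉ = (R/R_☉)² (T/T_☉)⁴ = (0.121)² × (16500/5772)⁴
       = 0.01464 × (2.859)⁴ = 0.01464 × 66.78 = 0.9777.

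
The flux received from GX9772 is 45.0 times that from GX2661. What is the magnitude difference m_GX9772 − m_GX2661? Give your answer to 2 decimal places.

-4.13

m_GX9772 − m_GX2661 = −2.5 log₁₀(F_GX9772/F_GX2661) = −2.5 log₁₀(45.0) = −2.5 × (1.653) = -4.133.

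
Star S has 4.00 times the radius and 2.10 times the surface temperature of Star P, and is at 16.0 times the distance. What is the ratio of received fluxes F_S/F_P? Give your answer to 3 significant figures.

1.22

L_S/L_P = (R_S/R_P)²(T_S/T_P)⁴ = (4.00)² × (2.10)⁴ = 311.2.
F_S/F_P = (L_S/L_P)/(d_S/d_P)² = 311.2 / (16.0)² = 1.216.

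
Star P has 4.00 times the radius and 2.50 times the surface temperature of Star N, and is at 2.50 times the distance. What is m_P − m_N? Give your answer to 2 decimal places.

-5.00

L_P/L_N = (4.00)²(2.50)⁴ = 625.0.
F_P/F_N = (L_P/L_N)/(d_P/d_N)² = 625.0/6.250 = 100.0.
m_P − m_N = −2.5 log₁₀(100.0) = -5.00.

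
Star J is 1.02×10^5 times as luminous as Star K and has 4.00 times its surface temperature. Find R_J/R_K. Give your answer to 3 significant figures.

20.0

L ∝ R²T⁴ gives R ∝ √L / T², so
R_J/R_K = √(1.02×10^5) / (4.00)² = 319.4 / 16.00 = 19.96.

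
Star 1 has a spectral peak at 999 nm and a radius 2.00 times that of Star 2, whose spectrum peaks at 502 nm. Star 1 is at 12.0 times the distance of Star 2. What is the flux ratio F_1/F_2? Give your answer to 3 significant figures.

Wien's law: T_1/T_2 = λ_2/λ_1 = 502/999 = 0.5025.
L_1/L_2 = (R_1/R_2)²(T_1/T_2)⁴ = (2.00)²(0.5025)⁴ = 0.2550.
F_1/F_2 = (L_1/L_2)/(d_1/d_2)² = 0.2550/(12.0)² = 0.001771.

0.00177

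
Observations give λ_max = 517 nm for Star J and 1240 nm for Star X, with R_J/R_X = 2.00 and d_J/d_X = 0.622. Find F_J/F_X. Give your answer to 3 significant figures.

342

Wien's law: T_J/T_X = λ_X/λ_J = 1240/517 = 2.398.
L_J/L_X = (R_J/R_X)²(T_J/T_X)⁴ = (2.00)²(2.398)⁴ = 132.4.
F_J/F_X = (L_J/L_X)/(d_J/d_X)² = 132.4/(0.622)² = 342.1.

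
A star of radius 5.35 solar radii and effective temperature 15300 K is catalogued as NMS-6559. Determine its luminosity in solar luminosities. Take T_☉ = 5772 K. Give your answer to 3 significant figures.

L/L_☉ = (R/R_☉)² (T/T_☉)⁴ = (5.35)² × (15300/5772)⁴
       = 28.62 × (2.651)⁴ = 28.62 × 49.37 = 1413.

1.41×10^3 solar luminosities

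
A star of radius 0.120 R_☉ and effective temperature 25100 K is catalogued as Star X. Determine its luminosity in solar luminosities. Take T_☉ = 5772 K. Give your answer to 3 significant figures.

5.15 solar luminosities

L/L_☉ = (R/R_☉)² (T/T_☉)⁴ = (0.120)² × (25100/5772)⁴
       = 0.01440 × (4.349)⁴ = 0.01440 × 357.6 = 5.149.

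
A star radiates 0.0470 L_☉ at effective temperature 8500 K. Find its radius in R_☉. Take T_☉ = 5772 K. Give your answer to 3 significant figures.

0.100 R_☉

R/R_☉ = √(L/L_☉) / (T/T_☉)² = √(0.0470) / (1.473)²
       = 0.2168 / 2.169 = 0.09997.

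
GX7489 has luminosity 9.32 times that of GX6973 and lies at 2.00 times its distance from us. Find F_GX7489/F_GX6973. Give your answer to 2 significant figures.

2.3

F = L/(4πd²), so F_GX7489/F_GX6973 = (L_GX7489/L_GX6973) / (d_GX7489/d_GX6973)²
= 9.32 / (2.00)² = 9.32 / 4.000 = 2.330.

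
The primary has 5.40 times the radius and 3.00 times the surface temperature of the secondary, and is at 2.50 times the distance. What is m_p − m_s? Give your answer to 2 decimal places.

-6.44

L_p/L_s = (5.40)²(3.00)⁴ = 2362.
F_p/F_s = (L_p/L_s)/(d_p/d_s)² = 2362/6.250 = 377.9.
m_p − m_s = −2.5 log₁₀(377.9) = -6.44.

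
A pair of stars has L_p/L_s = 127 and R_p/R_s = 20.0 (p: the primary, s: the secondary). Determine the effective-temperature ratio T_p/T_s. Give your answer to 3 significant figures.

0.751

L ∝ R²T⁴ gives T ∝ (L/R²)^(1/4), so
T_p/T_s = (127 / 20.0²)^(1/4) = (0.3175)^(1/4) = 0.7506.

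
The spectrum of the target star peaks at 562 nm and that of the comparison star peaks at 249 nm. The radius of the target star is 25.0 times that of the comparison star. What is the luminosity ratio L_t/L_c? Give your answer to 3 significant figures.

24.1

Wien's law gives T ∝ 1/λ_max, so T_t/T_c = λ_c/λ_t = 249/562 = 0.4431.
Then L ∝ R²T⁴ gives L_t/L_c = (25.0)² × (0.4431)⁴ = 625.0 × 0.03853 = 24.08.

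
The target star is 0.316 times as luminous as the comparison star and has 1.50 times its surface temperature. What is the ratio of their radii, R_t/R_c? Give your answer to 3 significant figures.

L ∝ R²T⁴ gives R ∝ √L / T², so
R_t/R_c = √(0.316) / (1.50)² = 0.5621 / 2.250 = 0.2498.

0.250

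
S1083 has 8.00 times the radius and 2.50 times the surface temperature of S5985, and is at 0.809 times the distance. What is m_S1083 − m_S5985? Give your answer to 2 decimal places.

-8.96

L_S1083/L_S5985 = (8.00)²(2.50)⁴ = 2500.
F_S1083/F_S5985 = (L_S1083/L_S5985)/(d_S1083/d_S5985)² = 2500/0.6545 = 3820.
m_S1083 − m_S5985 = −2.5 log₁₀(3820) = -8.96.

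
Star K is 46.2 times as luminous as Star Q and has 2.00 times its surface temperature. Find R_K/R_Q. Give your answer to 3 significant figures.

L ∝ R²T⁴ gives R ∝ √L / T², so
R_K/R_Q = √(46.2) / (2.00)² = 6.797 / 4.000 = 1.699.

1.70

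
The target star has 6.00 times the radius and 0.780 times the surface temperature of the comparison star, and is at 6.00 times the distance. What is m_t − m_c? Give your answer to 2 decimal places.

1.08

L_t/L_c = (6.00)²(0.780)⁴ = 13.33.
F_t/F_c = (L_t/L_c)/(d_t/d_c)² = 13.33/36.00 = 0.3702.
m_t − m_c = −2.5 log₁₀(0.3702) = 1.08.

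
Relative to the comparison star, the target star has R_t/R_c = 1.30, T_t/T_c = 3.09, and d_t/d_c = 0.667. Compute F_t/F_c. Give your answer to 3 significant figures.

L_t/L_c = (R_t/R_c)²(T_t/T_c)⁴ = (1.30)² × (3.09)⁴ = 154.1.
F_t/F_c = (L_t/L_c)/(d_t/d_c)² = 154.1 / (0.667)² = 346.3.

346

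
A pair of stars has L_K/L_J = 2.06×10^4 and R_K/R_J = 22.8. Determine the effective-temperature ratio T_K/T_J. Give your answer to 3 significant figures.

2.51

L ∝ R²T⁴ gives T ∝ (L/R²)^(1/4), so
T_K/T_J = (2.06×10^4 / 22.8²)^(1/4) = (39.63)^(1/4) = 2.509.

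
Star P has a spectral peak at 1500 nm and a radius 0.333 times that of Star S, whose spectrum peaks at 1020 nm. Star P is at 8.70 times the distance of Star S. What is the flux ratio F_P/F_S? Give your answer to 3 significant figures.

3.13×10^-4

Wien's law: T_P/T_S = λ_S/λ_P = 1020/1500 = 0.6800.
L_P/L_S = (R_P/R_S)²(T_P/T_S)⁴ = (0.333)²(0.6800)⁴ = 0.02371.
F_P/F_S = (L_P/L_S)/(d_P/d_S)² = 0.02371/(8.70)² = 3.132×10^-4.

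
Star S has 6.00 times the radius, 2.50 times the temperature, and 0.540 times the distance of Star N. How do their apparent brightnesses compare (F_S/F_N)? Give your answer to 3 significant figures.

L_S/L_N = (R_S/R_N)²(T_S/T_N)⁴ = (6.00)² × (2.50)⁴ = 1406.
F_S/F_N = (L_S/L_N)/(d_S/d_N)² = 1406 / (0.540)² = 4823.

4.82×10^3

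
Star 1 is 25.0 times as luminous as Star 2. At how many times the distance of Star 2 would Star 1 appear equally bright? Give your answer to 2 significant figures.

5.0

Equal flux requires L_1/d_1² = L_2/d_2², so d_1/d_2 = √(L_1/L_2)
= √(25.0) = 5.000.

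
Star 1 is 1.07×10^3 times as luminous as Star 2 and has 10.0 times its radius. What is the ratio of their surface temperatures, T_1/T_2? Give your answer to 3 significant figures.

L ∝ R²T⁴ gives T ∝ (L/R²)^(1/4), so
T_1/T_2 = (1.07×10^3 / 10.0²)^(1/4) = (10.70)^(1/4) = 1.809.

1.81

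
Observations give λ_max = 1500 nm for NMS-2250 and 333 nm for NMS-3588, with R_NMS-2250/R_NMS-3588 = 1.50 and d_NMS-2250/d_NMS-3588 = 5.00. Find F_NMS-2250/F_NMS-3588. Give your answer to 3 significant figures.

2.19×10^-4

Wien's law: T_NMS-2250/T_NMS-3588 = λ_NMS-3588/λ_NMS-2250 = 333/1500 = 0.2220.
L_NMS-2250/L_NMS-3588 = (R_NMS-2250/R_NMS-3588)²(T_NMS-2250/T_NMS-3588)⁴ = (1.50)²(0.2220)⁴ = 0.005465.
F_NMS-2250/F_NMS-3588 = (L_NMS-2250/L_NMS-3588)/(d_NMS-2250/d_NMS-3588)² = 0.005465/(5.00)² = 2.186×10^-4.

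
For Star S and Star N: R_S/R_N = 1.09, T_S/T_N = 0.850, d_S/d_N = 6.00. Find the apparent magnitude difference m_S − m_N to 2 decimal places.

4.41

L_S/L_N = (1.09)²(0.850)⁴ = 0.6202.
F_S/F_N = (L_S/L_N)/(d_S/d_N)² = 0.6202/36.00 = 0.01723.
m_S − m_N = −2.5 log₁₀(0.01723) = 4.41.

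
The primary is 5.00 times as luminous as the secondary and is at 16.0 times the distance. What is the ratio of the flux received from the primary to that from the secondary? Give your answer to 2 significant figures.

F = L/(4πd²), so F_p/F_s = (L_p/L_s) / (d_p/d_s)²
= 5.00 / (16.0)² = 5.00 / 256.0 = 0.01953.

0.020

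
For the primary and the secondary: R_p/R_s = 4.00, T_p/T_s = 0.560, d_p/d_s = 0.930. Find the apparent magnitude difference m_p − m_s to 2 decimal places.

-0.65

L_p/L_s = (4.00)²(0.560)⁴ = 1.574.
F_p/F_s = (L_p/L_s)/(d_p/d_s)² = 1.574/0.8649 = 1.819.
m_p − m_s = −2.5 log₁₀(1.819) = -0.65.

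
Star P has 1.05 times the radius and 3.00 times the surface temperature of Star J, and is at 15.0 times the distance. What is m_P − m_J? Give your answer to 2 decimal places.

L_P/L_J = (1.05)²(3.00)⁴ = 89.30.
F_P/F_J = (L_P/L_J)/(d_P/d_J)² = 89.30/225.0 = 0.3969.
m_P − m_J = −2.5 log₁₀(0.3969) = 1.00.

1.00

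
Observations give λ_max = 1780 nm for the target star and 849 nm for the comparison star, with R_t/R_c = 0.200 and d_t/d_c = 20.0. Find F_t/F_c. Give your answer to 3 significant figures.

Wien's law: T_t/T_c = λ_c/λ_t = 849/1780 = 0.4770.
L_t/L_c = (R_t/R_c)²(T_t/T_c)⁴ = (0.200)²(0.4770)⁴ = 0.002070.
F_t/F_c = (L_t/L_c)/(d_t/d_c)² = 0.002070/(20.0)² = 5.175×10^-6.

5.18×10^-6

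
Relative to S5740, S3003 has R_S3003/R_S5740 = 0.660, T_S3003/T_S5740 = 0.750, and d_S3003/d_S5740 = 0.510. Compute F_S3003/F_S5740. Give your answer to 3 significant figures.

0.530

L_S3003/L_S5740 = (R_S3003/R_S5740)²(T_S3003/T_S5740)⁴ = (0.660)² × (0.750)⁴ = 0.1378.
F_S3003/F_S5740 = (L_S3003/L_S5740)/(d_S3003/d_S5740)² = 0.1378 / (0.510)² = 0.5299.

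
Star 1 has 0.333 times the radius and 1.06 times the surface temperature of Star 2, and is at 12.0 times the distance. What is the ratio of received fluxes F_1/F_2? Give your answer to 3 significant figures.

9.72×10^-4

L_1/L_2 = (R_1/R_2)²(T_1/T_2)⁴ = (0.333)² × (1.06)⁴ = 0.1400.
F_1/F_2 = (L_1/L_2)/(d_1/d_2)² = 0.1400 / (12.0)² = 9.722×10^-4.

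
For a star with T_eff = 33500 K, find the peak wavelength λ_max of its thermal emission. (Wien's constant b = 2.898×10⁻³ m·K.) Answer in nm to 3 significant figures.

λ_max = b/T = 2.898×10⁻³ / 33500 = 8.65×10^-8 m = 86.51 nm.

86.5 nm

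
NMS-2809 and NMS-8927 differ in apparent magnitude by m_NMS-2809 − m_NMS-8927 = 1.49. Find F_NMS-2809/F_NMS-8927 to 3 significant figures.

0.254

F_NMS-2809/F_NMS-8927 = 10^(−(m_NMS-2809 − m_NMS-8927)/2.5) = 10^(-1.49/2.5) = 10^-0.596 = 0.2535.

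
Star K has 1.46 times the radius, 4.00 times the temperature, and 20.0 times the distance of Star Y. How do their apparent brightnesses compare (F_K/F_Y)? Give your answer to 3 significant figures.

1.36

L_K/L_Y = (R_K/R_Y)²(T_K/T_Y)⁴ = (1.46)² × (4.00)⁴ = 545.7.
F_K/F_Y = (L_K/L_Y)/(d_K/d_Y)² = 545.7 / (20.0)² = 1.364.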